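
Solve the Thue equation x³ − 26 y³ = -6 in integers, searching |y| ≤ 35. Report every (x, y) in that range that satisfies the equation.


The equation is x³ - 26y³ = -6. For fixed y, x³ = 26·y³ − 6, so a solution requires the RHS to be a perfect cube.
Strategy: iterate y from -35 to 35, compute RHS = 26·y³ − 6, and check whether it is a (positive or negative) perfect cube.
Check small values of y:
  y = 0: RHS = -6 is not a perfect cube.
  y = 1: RHS = 20 is not a perfect cube.
  y = -1: RHS = -32 is not a perfect cube.
  y = 2: RHS = 202 is not a perfect cube.
  y = -2: RHS = -214 is not a perfect cube.
  y = 3: RHS = 696 is not a perfect cube.
  y = -3: RHS = -708 is not a perfect cube.
Continuing the search up to |y| = 35 finds no solutions either.
No (x, y) in the scanned range satisfies the equation.

No integer solutions with |y| ≤ 35.


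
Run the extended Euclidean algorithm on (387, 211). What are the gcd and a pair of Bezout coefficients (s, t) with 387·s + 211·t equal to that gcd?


Euclidean algorithm on (387, 211) — divide until remainder is 0:
  387 = 1 · 211 + 176
  211 = 1 · 176 + 35
  176 = 5 · 35 + 1
  35 = 35 · 1 + 0
gcd(387, 211) = 1.
Track Bezout coefficients alongside the remainders: start with r₀ = 387 = a·1 + b·0 (s = 1, t = 0) and r₁ = 211 = a·0 + b·1 (s = 0, t = 1); each new remainder r_{k+1} = r_{k-1} − q_k·r_k inherits s_{k+1} = s_{k-1} − q_k·s_k, t_{k+1} = t_{k-1} − q_k·t_k, so r_k = a·s_k + b·t_k at every step:
  q = 1: r = 176, s = 1 − 1·0 = 1, t = 0 − 1·1 = -1  (check: 387·1 + 211·(-1) = 176)
  q = 1: r = 35, s = 0 − 1·1 = -1, t = 1 − 1·(-1) = 2  (check: 387·(-1) + 211·2 = 35)
  q = 5: r = 1, s = 1 − 5·(-1) = 6, t = -1 − 5·2 = -11  (check: 387·6 + 211·(-11) = 1)
The row with r = 1 (the gcd) gives the Bezout coefficients s = 6, t = -11.
Result: 387 · (6) + 211 · (-11) = 1.

gcd(387, 211) = 1; s = 6, t = -11 (check: 387·6 + 211·(-11) = 1).


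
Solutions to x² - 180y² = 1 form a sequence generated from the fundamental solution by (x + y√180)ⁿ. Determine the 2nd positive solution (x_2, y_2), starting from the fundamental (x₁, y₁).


Step 1: Find the fundamental solution (x₁, y₁) of x² - 180y² = 1.
  Expand √180 as a continued fraction. a₀ = ⌊√180⌋ = 13; iterate m_{k+1} = d_k·a_k − m_k, d_{k+1} = (180 − m_{k+1}²)/d_k, a_{k+1} = ⌊(a₀ + m_{k+1})/d_{k+1}⌋ (starting m₀ = 0, d₀ = 1), with convergents p_k = a_k·p_{k-1} + p_{k-2}, q_k = a_k·q_{k-1} + q_{k-2} (p₋₁ = 1, q₋₁ = 0):
  k = 0: a₀ = 13; p₀/q₀ = 13/1; p₀² − 180·q₀² = 169 − 180 = -11.
  k = 1: m = 13, d = 11, a = ⌊(13 + 13)/11⌋ = 2; p/q = (2·13 + 1)/(2·1 + 0) = 27/2; p² − 180·q² = 729 − 720 = 9.
  k = 2: m = 9, d = 9, a = ⌊(13 + 9)/9⌋ = 2; p/q = (2·27 + 13)/(2·2 + 1) = 67/5; p² − 180·q² = 4489 − 4500 = -11.
  k = 3: m = 9, d = 11, a = ⌊(13 + 9)/11⌋ = 2; p/q = (2·67 + 27)/(2·5 + 2) = 161/12; p² − 180·q² = 25921 − 25920 = 1.
  The first convergent with p² − 180·q² = 1 gives the fundamental solution (x₁, y₁) = (161, 12).
Step 2: Apply the recurrence (x_{n+1}, y_{n+1}) = (x₁x_n + 180y₁y_n, x₁y_n + y₁x_n) repeatedly.
  From (x_1, y_1) = (161, 12): x_2 = 161·161 + 180·12·12 = 51841; y_2 = 161·12 + 12·161 = 3864.
Step 3: Verify x_2² - 180·y_2² = 2687489281 - 2687489280 = 1 (should be 1). ✓

(x_1, y_1) = (161, 12); (x_2, y_2) = (51841, 3864).


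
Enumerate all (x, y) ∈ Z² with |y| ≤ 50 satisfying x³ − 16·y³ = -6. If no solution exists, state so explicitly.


The equation is x³ - 16y³ = -6. For fixed y, x³ = 16·y³ − 6, so a solution requires the RHS to be a perfect cube.
Strategy: iterate y from -50 to 50, compute RHS = 16·y³ − 6, and check whether it is a (positive or negative) perfect cube.
Check small values of y:
  y = 0: RHS = -6 is not a perfect cube.
  y = 1: RHS = 10 is not a perfect cube.
  y = -1: RHS = -22 is not a perfect cube.
  y = 2: RHS = 122 is not a perfect cube.
  y = -2: RHS = -134 is not a perfect cube.
  y = 3: RHS = 426 is not a perfect cube.
  y = -3: RHS = -438 is not a perfect cube.
Continuing the search up to |y| = 50 finds no solutions either.
No (x, y) in the scanned range satisfies the equation.

No integer solutions with |y| ≤ 50.


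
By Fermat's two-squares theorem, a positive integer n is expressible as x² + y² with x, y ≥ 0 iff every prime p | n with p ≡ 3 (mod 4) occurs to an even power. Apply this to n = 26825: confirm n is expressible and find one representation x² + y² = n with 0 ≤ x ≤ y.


Step 1: Factor n = 26825 = 5^2 · 29 · 37.
Step 2: Check the mod-4 condition on each prime factor: 5 ≡ 1 (mod 4), exponent 2; 29 ≡ 1 (mod 4), exponent 1; 37 ≡ 1 (mod 4), exponent 1.
All primes ≡ 3 (mod 4) appear to even exponent (or don't appear), so by the two-squares theorem n IS expressible as a sum of two squares.
Step 3: Build a representation. Group n = k² · m with k = 5 and m = 29 · 37 = 1073 (a product of primes ≡ 1 (mod 4)); a representation of m scales to one of n via (k·x)² + (k·y)² = k²(x² + y²). Each prime p ≡ 1 (mod 4) is itself a sum of two squares; find a² by testing p − a² for a perfect square:
  29: 29 − 1² = 28, 29 − 2² = 25 = 5² ⇒ 29 = 2² + 5².
  37: 37 − 1² = 36 = 6² ⇒ 37 = 1² + 6².
  Combine using the Brahmagupta–Fibonacci identity (a² + b²)(c² + d²) = (ac − bd)² + (ad + bc)² = (ac + bd)² + (ad − bc)²:
  29 · 37 = 1073: from (2² + 5²)(1² + 6²), take (2·1 − 5·6, 2·6 + 5·1) = (2 − 30, 12 + 5) = (-28, 17); dropping signs (only squares matter) gives (28, 17); check 28² + 17² = 784 + 289 = 1073 ✓.
  Scale by k = 5: (5·28, 5·17) = (140, 85).
Step 4: Order so x ≤ y and verify: 85² + 140² = 7225 + 19600 = 26825 = n. ✓

n = 26825 = 85² + 140² (one valid representation with x ≤ y).


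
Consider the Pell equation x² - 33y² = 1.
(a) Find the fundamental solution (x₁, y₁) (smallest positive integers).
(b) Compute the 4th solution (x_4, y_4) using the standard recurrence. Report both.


Step 1: Find the fundamental solution (x₁, y₁) of x² - 33y² = 1.
  Expand √33 as a continued fraction. a₀ = ⌊√33⌋ = 5; iterate m_{k+1} = d_k·a_k − m_k, d_{k+1} = (33 − m_{k+1}²)/d_k, a_{k+1} = ⌊(a₀ + m_{k+1})/d_{k+1}⌋ (starting m₀ = 0, d₀ = 1), with convergents p_k = a_k·p_{k-1} + p_{k-2}, q_k = a_k·q_{k-1} + q_{k-2} (p₋₁ = 1, q₋₁ = 0):
  k = 0: a₀ = 5; p₀/q₀ = 5/1; p₀² − 33·q₀² = 25 − 33 = -8.
  k = 1: m = 5, d = 8, a = ⌊(5 + 5)/8⌋ = 1; p/q = (1·5 + 1)/(1·1 + 0) = 6/1; p² − 33·q² = 36 − 33 = 3.
  k = 2: m = 3, d = 3, a = ⌊(5 + 3)/3⌋ = 2; p/q = (2·6 + 5)/(2·1 + 1) = 17/3; p² − 33·q² = 289 − 297 = -8.
  k = 3: m = 3, d = 8, a = ⌊(5 + 3)/8⌋ = 1; p/q = (1·17 + 6)/(1·3 + 1) = 23/4; p² − 33·q² = 529 − 528 = 1.
  The first convergent with p² − 33·q² = 1 gives the fundamental solution (x₁, y₁) = (23, 4).
Step 2: Apply the recurrence (x_{n+1}, y_{n+1}) = (x₁x_n + 33y₁y_n, x₁y_n + y₁x_n) repeatedly.
  From (x_1, y_1) = (23, 4): x_2 = 23·23 + 33·4·4 = 1057; y_2 = 23·4 + 4·23 = 184.
  From (x_2, y_2) = (1057, 184): x_3 = 23·1057 + 33·4·184 = 48599; y_3 = 23·184 + 4·1057 = 8460.
  From (x_3, y_3) = (48599, 8460): x_4 = 23·48599 + 33·4·8460 = 2234497; y_4 = 23·8460 + 4·48599 = 388976.
Step 3: Verify x_4² - 33·y_4² = 4992976843009 - 4992976843008 = 1 (should be 1). ✓

(x_1, y_1) = (23, 4); (x_4, y_4) = (2234497, 388976).


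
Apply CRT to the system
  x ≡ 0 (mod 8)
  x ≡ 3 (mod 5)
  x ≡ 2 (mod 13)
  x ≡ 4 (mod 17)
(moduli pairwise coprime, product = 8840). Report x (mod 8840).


Product of moduli M = 8 · 5 · 13 · 17 = 8840.
Merge one congruence at a time:
  Start: x ≡ 0 (mod 8).
  Combine with x ≡ 3 (mod 5); new modulus lcm = 40.
    Write x = 0 + 8·t and substitute into x ≡ 3 (mod 5): 8·t ≡ 3 − 0 = 3 (mod 5).
    Reduce coefficients mod 5: 3·t ≡ 3 (mod 5).
    The inverse of 3 mod 5 is 2 (since 3·2 = 6 = 1·5 + 1), so t ≡ 2·3 = 6 ≡ 1 (mod 5).
    Then x = 0 + 8·1 = 8, valid modulo lcm(8, 5) = 40: x ≡ 8 (mod 40).
  Combine with x ≡ 2 (mod 13); new modulus lcm = 520.
    Write x = 8 + 40·t and substitute into x ≡ 2 (mod 13): 40·t ≡ 2 − 8 = -6 (mod 13).
    Reduce coefficients mod 13: 1·t ≡ 7 (mod 13).
    So t ≡ 7 (mod 13).
    Then x = 8 + 40·7 = 288, valid modulo lcm(40, 13) = 520: x ≡ 288 (mod 520).
  Combine with x ≡ 4 (mod 17); new modulus lcm = 8840.
    Write x = 288 + 520·t and substitute into x ≡ 4 (mod 17): 520·t ≡ 4 − 288 = -284 (mod 17).
    Reduce coefficients mod 17: 10·t ≡ 5 (mod 17).
    The inverse of 10 mod 17 is 12 (since 10·12 = 120 = 7·17 + 1), so t ≡ 12·5 = 60 ≡ 9 (mod 17).
    Then x = 288 + 520·9 = 4968, valid modulo lcm(520, 17) = 8840: x ≡ 4968 (mod 8840).
Verify against each original: 4968 mod 8 = 0, 4968 mod 5 = 3, 4968 mod 13 = 2, 4968 mod 17 = 4.

x ≡ 4968 (mod 8840).


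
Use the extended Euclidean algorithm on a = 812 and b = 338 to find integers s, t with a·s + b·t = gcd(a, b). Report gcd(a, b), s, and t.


Euclidean algorithm on (812, 338) — divide until remainder is 0:
  812 = 2 · 338 + 136
  338 = 2 · 136 + 66
  136 = 2 · 66 + 4
  66 = 16 · 4 + 2
  4 = 2 · 2 + 0
gcd(812, 338) = 2.
Track Bezout coefficients alongside the remainders: start with r₀ = 812 = a·1 + b·0 (s = 1, t = 0) and r₁ = 338 = a·0 + b·1 (s = 0, t = 1); each new remainder r_{k+1} = r_{k-1} − q_k·r_k inherits s_{k+1} = s_{k-1} − q_k·s_k, t_{k+1} = t_{k-1} − q_k·t_k, so r_k = a·s_k + b·t_k at every step:
  q = 2: r = 136, s = 1 − 2·0 = 1, t = 0 − 2·1 = -2  (check: 812·1 + 338·(-2) = 136)
  q = 2: r = 66, s = 0 − 2·1 = -2, t = 1 − 2·(-2) = 5  (check: 812·(-2) + 338·5 = 66)
  q = 2: r = 4, s = 1 − 2·(-2) = 5, t = -2 − 2·5 = -12  (check: 812·5 + 338·(-12) = 4)
  q = 16: r = 2, s = -2 − 16·5 = -82, t = 5 − 16·(-12) = 197  (check: 812·(-82) + 338·197 = 2)
The row with r = 2 (the gcd) gives the Bezout coefficients s = -82, t = 197.
Result: 812 · (-82) + 338 · (197) = 2.

gcd(812, 338) = 2; s = -82, t = 197 (check: 812·(-82) + 338·197 = 2).


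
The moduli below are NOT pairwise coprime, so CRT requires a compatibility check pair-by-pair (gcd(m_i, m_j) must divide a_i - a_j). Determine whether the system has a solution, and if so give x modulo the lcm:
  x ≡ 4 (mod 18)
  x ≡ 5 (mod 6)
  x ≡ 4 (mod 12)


Moduli 18, 6, 12 are not pairwise coprime, so CRT works modulo lcm(m_i) when all pairwise compatibility conditions hold.
Pairwise compatibility: gcd(m_i, m_j) must divide a_i - a_j for every pair.
Merge one congruence at a time:
  Start: x ≡ 4 (mod 18).
  Combine with x ≡ 5 (mod 6): gcd(18, 6) = 6, and 5 - 4 = 1 is NOT divisible by 6.
    ⇒ system is inconsistent (no integer solution).

No solution (the system is inconsistent).


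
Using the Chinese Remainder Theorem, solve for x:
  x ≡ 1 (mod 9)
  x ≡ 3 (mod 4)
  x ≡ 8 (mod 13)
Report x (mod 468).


Moduli 9, 4, 13 are pairwise coprime; by CRT there is a unique solution modulo M = 9 · 4 · 13 = 468.
Solve pairwise, accumulating the modulus:
  Start with x ≡ 1 (mod 9).
  Combine with x ≡ 3 (mod 4): since gcd(9, 4) = 1, we get a unique residue mod 36.
    Write x = 1 + 9·t and substitute into x ≡ 3 (mod 4): 9·t ≡ 3 − 1 = 2 (mod 4).
    Reduce coefficients mod 4: 1·t ≡ 2 (mod 4).
    So t ≡ 2 (mod 4).
    Then x = 1 + 9·2 = 19, valid modulo lcm(9, 4) = 36: x ≡ 19 (mod 36).
  Combine with x ≡ 8 (mod 13): since gcd(36, 13) = 1, we get a unique residue mod 468.
    Write x = 19 + 36·t and substitute into x ≡ 8 (mod 13): 36·t ≡ 8 − 19 = -11 (mod 13).
    Reduce coefficients mod 13: 10·t ≡ 2 (mod 13).
    The inverse of 10 mod 13 is 4 (since 10·4 = 40 = 3·13 + 1), so t ≡ 4·2 = 8 ≡ 8 (mod 13).
    Then x = 19 + 36·8 = 307, valid modulo lcm(36, 13) = 468: x ≡ 307 (mod 468).
Verify: 307 mod 9 = 1 ✓, 307 mod 4 = 3 ✓, 307 mod 13 = 8 ✓.

x ≡ 307 (mod 468).


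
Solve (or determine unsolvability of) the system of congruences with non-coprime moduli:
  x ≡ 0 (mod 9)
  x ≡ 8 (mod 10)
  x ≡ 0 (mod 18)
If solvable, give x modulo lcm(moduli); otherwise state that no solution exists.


Moduli 9, 10, 18 are not pairwise coprime, so CRT works modulo lcm(m_i) when all pairwise compatibility conditions hold.
Pairwise compatibility: gcd(m_i, m_j) must divide a_i - a_j for every pair.
Merge one congruence at a time:
  Start: x ≡ 0 (mod 9).
  Combine with x ≡ 8 (mod 10): gcd(9, 10) = 1; 8 - 0 = 8, which IS divisible by 1, so compatible.
    Write x = 0 + 9·t and substitute into x ≡ 8 (mod 10): 9·t ≡ 8 − 0 = 8 (mod 10).
    The inverse of 9 mod 10 is 9 (since 9·9 = 81 = 8·10 + 1), so t ≡ 9·8 = 72 ≡ 2 (mod 10).
    Then x = 0 + 9·2 = 18, valid modulo lcm(9, 10) = 90: x ≡ 18 (mod 90).
  Combine with x ≡ 0 (mod 18): gcd(90, 18) = 18; 0 - 18 = -18, which IS divisible by 18, so compatible.
    Write x = 18 + 90·t and substitute into x ≡ 0 (mod 18): 90·t ≡ 0 − 18 = -18 (mod 18).
    Divide the congruence (and modulus) by g = 18: 5·t ≡ -1 (mod 1).
    Modulo 1 every t works; take t = 0.
    Then x = 18 + 90·0 = 18, valid modulo lcm(90, 18) = 90: x ≡ 18 (mod 90).
Verify: 18 mod 9 = 0, 18 mod 10 = 8, 18 mod 18 = 0.

x ≡ 18 (mod 90).


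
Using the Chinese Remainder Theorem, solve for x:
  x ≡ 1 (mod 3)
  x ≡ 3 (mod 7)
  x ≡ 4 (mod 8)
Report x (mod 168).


Moduli 3, 7, 8 are pairwise coprime; by CRT there is a unique solution modulo M = 3 · 7 · 8 = 168.
Solve pairwise, accumulating the modulus:
  Start with x ≡ 1 (mod 3).
  Combine with x ≡ 3 (mod 7): since gcd(3, 7) = 1, we get a unique residue mod 21.
    Write x = 1 + 3·t and substitute into x ≡ 3 (mod 7): 3·t ≡ 3 − 1 = 2 (mod 7).
    The inverse of 3 mod 7 is 5 (since 3·5 = 15 = 2·7 + 1), so t ≡ 5·2 = 10 ≡ 3 (mod 7).
    Then x = 1 + 3·3 = 10, valid modulo lcm(3, 7) = 21: x ≡ 10 (mod 21).
  Combine with x ≡ 4 (mod 8): since gcd(21, 8) = 1, we get a unique residue mod 168.
    Write x = 10 + 21·t and substitute into x ≡ 4 (mod 8): 21·t ≡ 4 − 10 = -6 (mod 8).
    Reduce coefficients mod 8: 5·t ≡ 2 (mod 8).
    The inverse of 5 mod 8 is 5 (since 5·5 = 25 = 3·8 + 1), so t ≡ 5·2 = 10 ≡ 2 (mod 8).
    Then x = 10 + 21·2 = 52, valid modulo lcm(21, 8) = 168: x ≡ 52 (mod 168).
Verify: 52 mod 3 = 1 ✓, 52 mod 7 = 3 ✓, 52 mod 8 = 4 ✓.

x ≡ 52 (mod 168).


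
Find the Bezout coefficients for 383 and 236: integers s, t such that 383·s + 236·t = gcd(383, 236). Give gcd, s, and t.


Euclidean algorithm on (383, 236) — divide until remainder is 0:
  383 = 1 · 236 + 147
  236 = 1 · 147 + 89
  147 = 1 · 89 + 58
  89 = 1 · 58 + 31
  58 = 1 · 31 + 27
  31 = 1 · 27 + 4
  27 = 6 · 4 + 3
  4 = 1 · 3 + 1
  3 = 3 · 1 + 0
gcd(383, 236) = 1.
Track Bezout coefficients alongside the remainders: start with r₀ = 383 = a·1 + b·0 (s = 1, t = 0) and r₁ = 236 = a·0 + b·1 (s = 0, t = 1); each new remainder r_{k+1} = r_{k-1} − q_k·r_k inherits s_{k+1} = s_{k-1} − q_k·s_k, t_{k+1} = t_{k-1} − q_k·t_k, so r_k = a·s_k + b·t_k at every step:
  q = 1: r = 147, s = 1 − 1·0 = 1, t = 0 − 1·1 = -1  (check: 383·1 + 236·(-1) = 147)
  q = 1: r = 89, s = 0 − 1·1 = -1, t = 1 − 1·(-1) = 2  (check: 383·(-1) + 236·2 = 89)
  q = 1: r = 58, s = 1 − 1·(-1) = 2, t = -1 − 1·2 = -3  (check: 383·2 + 236·(-3) = 58)
  q = 1: r = 31, s = -1 − 1·2 = -3, t = 2 − 1·(-3) = 5  (check: 383·(-3) + 236·5 = 31)
  q = 1: r = 27, s = 2 − 1·(-3) = 5, t = -3 − 1·5 = -8  (check: 383·5 + 236·(-8) = 27)
  q = 1: r = 4, s = -3 − 1·5 = -8, t = 5 − 1·(-8) = 13  (check: 383·(-8) + 236·13 = 4)
  q = 6: r = 3, s = 5 − 6·(-8) = 53, t = -8 − 6·13 = -86  (check: 383·53 + 236·(-86) = 3)
  q = 1: r = 1, s = -8 − 1·53 = -61, t = 13 − 1·(-86) = 99  (check: 383·(-61) + 236·99 = 1)
The row with r = 1 (the gcd) gives the Bezout coefficients s = -61, t = 99.
Result: 383 · (-61) + 236 · (99) = 1.

gcd(383, 236) = 1; s = -61, t = 99 (check: 383·(-61) + 236·99 = 1).


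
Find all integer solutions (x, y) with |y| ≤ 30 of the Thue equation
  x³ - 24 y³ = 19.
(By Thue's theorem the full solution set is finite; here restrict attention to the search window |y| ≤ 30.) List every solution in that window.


The equation is x³ - 24y³ = 19. For fixed y, x³ = 24·y³ + 19, so a solution requires the RHS to be a perfect cube.
Strategy: iterate y from -30 to 30, compute RHS = 24·y³ + 19, and check whether it is a (positive or negative) perfect cube.
Check small values of y:
  y = 0: RHS = 19 is not a perfect cube.
  y = 1: RHS = 43 is not a perfect cube.
  y = -1: RHS = -5 is not a perfect cube.
  y = 2: RHS = 211 is not a perfect cube.
  y = -2: RHS = -173 is not a perfect cube.
  y = 3: RHS = 667 is not a perfect cube.
  y = -3: RHS = -629 is not a perfect cube.
Continuing the search up to |y| = 30 finds no solutions either.
No (x, y) in the scanned range satisfies the equation.

No integer solutions with |y| ≤ 30.


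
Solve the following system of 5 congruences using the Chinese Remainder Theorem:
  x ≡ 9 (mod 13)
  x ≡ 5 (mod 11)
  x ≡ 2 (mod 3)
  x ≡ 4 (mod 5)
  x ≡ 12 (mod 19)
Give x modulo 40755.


Product of moduli M = 13 · 11 · 3 · 5 · 19 = 40755.
Merge one congruence at a time:
  Start: x ≡ 9 (mod 13).
  Combine with x ≡ 5 (mod 11); new modulus lcm = 143.
    Write x = 9 + 13·t and substitute into x ≡ 5 (mod 11): 13·t ≡ 5 − 9 = -4 (mod 11).
    Reduce coefficients mod 11: 2·t ≡ 7 (mod 11).
    The inverse of 2 mod 11 is 6 (since 2·6 = 12 = 1·11 + 1), so t ≡ 6·7 = 42 ≡ 9 (mod 11).
    Then x = 9 + 13·9 = 126, valid modulo lcm(13, 11) = 143: x ≡ 126 (mod 143).
  Combine with x ≡ 2 (mod 3); new modulus lcm = 429.
    Write x = 126 + 143·t and substitute into x ≡ 2 (mod 3): 143·t ≡ 2 − 126 = -124 (mod 3).
    Reduce coefficients mod 3: 2·t ≡ 2 (mod 3).
    The inverse of 2 mod 3 is 2 (since 2·2 = 4 = 1·3 + 1), so t ≡ 2·2 = 4 ≡ 1 (mod 3).
    Then x = 126 + 143·1 = 269, valid modulo lcm(143, 3) = 429: x ≡ 269 (mod 429).
  Combine with x ≡ 4 (mod 5); new modulus lcm = 2145.
    Write x = 269 + 429·t and substitute into x ≡ 4 (mod 5): 429·t ≡ 4 − 269 = -265 (mod 5).
    Reduce coefficients mod 5: 4·t ≡ 0 (mod 5).
    The inverse of 4 mod 5 is 4 (since 4·4 = 16 = 3·5 + 1), so t ≡ 4·0 = 0 ≡ 0 (mod 5).
    Then x = 269 + 429·0 = 269, valid modulo lcm(429, 5) = 2145: x ≡ 269 (mod 2145).
  Combine with x ≡ 12 (mod 19); new modulus lcm = 40755.
    Write x = 269 + 2145·t and substitute into x ≡ 12 (mod 19): 2145·t ≡ 12 − 269 = -257 (mod 19).
    Reduce coefficients mod 19: 17·t ≡ 9 (mod 19).
    The inverse of 17 mod 19 is 9 (since 17·9 = 153 = 8·19 + 1), so t ≡ 9·9 = 81 ≡ 5 (mod 19).
    Then x = 269 + 2145·5 = 10994, valid modulo lcm(2145, 19) = 40755: x ≡ 10994 (mod 40755).
Verify against each original: 10994 mod 13 = 9, 10994 mod 11 = 5, 10994 mod 3 = 2, 10994 mod 5 = 4, 10994 mod 19 = 12.

x ≡ 10994 (mod 40755).


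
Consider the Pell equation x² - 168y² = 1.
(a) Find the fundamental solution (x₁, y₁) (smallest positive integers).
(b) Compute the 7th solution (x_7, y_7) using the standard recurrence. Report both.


Step 1: Find the fundamental solution (x₁, y₁) of x² - 168y² = 1.
  Expand √168 as a continued fraction. a₀ = ⌊√168⌋ = 12; iterate m_{k+1} = d_k·a_k − m_k, d_{k+1} = (168 − m_{k+1}²)/d_k, a_{k+1} = ⌊(a₀ + m_{k+1})/d_{k+1}⌋ (starting m₀ = 0, d₀ = 1), with convergents p_k = a_k·p_{k-1} + p_{k-2}, q_k = a_k·q_{k-1} + q_{k-2} (p₋₁ = 1, q₋₁ = 0):
  k = 0: a₀ = 12; p₀/q₀ = 12/1; p₀² − 168·q₀² = 144 − 168 = -24.
  k = 1: m = 12, d = 24, a = ⌊(12 + 12)/24⌋ = 1; p/q = (1·12 + 1)/(1·1 + 0) = 13/1; p² − 168·q² = 169 − 168 = 1.
  The first convergent with p² − 168·q² = 1 gives the fundamental solution (x₁, y₁) = (13, 1).
Step 2: Apply the recurrence (x_{n+1}, y_{n+1}) = (x₁x_n + 168y₁y_n, x₁y_n + y₁x_n) repeatedly.
  From (x_1, y_1) = (13, 1): x_2 = 13·13 + 168·1·1 = 337; y_2 = 13·1 + 1·13 = 26.
  From (x_2, y_2) = (337, 26): x_3 = 13·337 + 168·1·26 = 8749; y_3 = 13·26 + 1·337 = 675.
  From (x_3, y_3) = (8749, 675): x_4 = 13·8749 + 168·1·675 = 227137; y_4 = 13·675 + 1·8749 = 17524.
  From (x_4, y_4) = (227137, 17524): x_5 = 13·227137 + 168·1·17524 = 5896813; y_5 = 13·17524 + 1·227137 = 454949.
  From (x_5, y_5) = (5896813, 454949): x_6 = 13·5896813 + 168·1·454949 = 153090001; y_6 = 13·454949 + 1·5896813 = 11811150.
  From (x_6, y_6) = (153090001, 11811150): x_7 = 13·153090001 + 168·1·11811150 = 3974443213; y_7 = 13·11811150 + 1·153090001 = 306634951.
Step 3: Verify x_7² - 168·y_7² = 15796198853361763369 - 15796198853361763368 = 1 (should be 1). ✓

(x_1, y_1) = (13, 1); (x_7, y_7) = (3974443213, 306634951).


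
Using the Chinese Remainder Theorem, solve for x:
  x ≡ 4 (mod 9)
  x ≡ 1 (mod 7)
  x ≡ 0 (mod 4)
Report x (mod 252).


Moduli 9, 7, 4 are pairwise coprime; by CRT there is a unique solution modulo M = 9 · 7 · 4 = 252.
Solve pairwise, accumulating the modulus:
  Start with x ≡ 4 (mod 9).
  Combine with x ≡ 1 (mod 7): since gcd(9, 7) = 1, we get a unique residue mod 63.
    Write x = 4 + 9·t and substitute into x ≡ 1 (mod 7): 9·t ≡ 1 − 4 = -3 (mod 7).
    Reduce coefficients mod 7: 2·t ≡ 4 (mod 7).
    The inverse of 2 mod 7 is 4 (since 2·4 = 8 = 1·7 + 1), so t ≡ 4·4 = 16 ≡ 2 (mod 7).
    Then x = 4 + 9·2 = 22, valid modulo lcm(9, 7) = 63: x ≡ 22 (mod 63).
  Combine with x ≡ 0 (mod 4): since gcd(63, 4) = 1, we get a unique residue mod 252.
    Write x = 22 + 63·t and substitute into x ≡ 0 (mod 4): 63·t ≡ 0 − 22 = -22 (mod 4).
    Reduce coefficients mod 4: 3·t ≡ 2 (mod 4).
    The inverse of 3 mod 4 is 3 (since 3·3 = 9 = 2·4 + 1), so t ≡ 3·2 = 6 ≡ 2 (mod 4).
    Then x = 22 + 63·2 = 148, valid modulo lcm(63, 4) = 252: x ≡ 148 (mod 252).
Verify: 148 mod 9 = 4 ✓, 148 mod 7 = 1 ✓, 148 mod 4 = 0 ✓.

x ≡ 148 (mod 252).


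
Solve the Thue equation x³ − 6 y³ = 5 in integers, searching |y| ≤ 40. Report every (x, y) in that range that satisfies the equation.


The equation is x³ - 6y³ = 5. For fixed y, x³ = 6·y³ + 5, so a solution requires the RHS to be a perfect cube.
Strategy: iterate y from -40 to 40, compute RHS = 6·y³ + 5, and check whether it is a (positive or negative) perfect cube.
Check small values of y:
  y = 0: RHS = 5 is not a perfect cube.
  y = 1: RHS = 11 is not a perfect cube.
  y = -1: RHS = -1 = (-1)³ ⇒ x = -1 works.
  y = 2: RHS = 53 is not a perfect cube.
  y = -2: RHS = -43 is not a perfect cube.
  y = 3: RHS = 167 is not a perfect cube.
  y = -3: RHS = -157 is not a perfect cube.
Continuing the search up to |y| = 40 finds no further solutions beyond those listed.
Collected solutions: (-1, -1).

Solutions (with |y| ≤ 40): (-1, -1).


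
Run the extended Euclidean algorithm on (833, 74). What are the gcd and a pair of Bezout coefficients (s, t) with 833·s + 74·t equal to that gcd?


Euclidean algorithm on (833, 74) — divide until remainder is 0:
  833 = 11 · 74 + 19
  74 = 3 · 19 + 17
  19 = 1 · 17 + 2
  17 = 8 · 2 + 1
  2 = 2 · 1 + 0
gcd(833, 74) = 1.
Track Bezout coefficients alongside the remainders: start with r₀ = 833 = a·1 + b·0 (s = 1, t = 0) and r₁ = 74 = a·0 + b·1 (s = 0, t = 1); each new remainder r_{k+1} = r_{k-1} − q_k·r_k inherits s_{k+1} = s_{k-1} − q_k·s_k, t_{k+1} = t_{k-1} − q_k·t_k, so r_k = a·s_k + b·t_k at every step:
  q = 11: r = 19, s = 1 − 11·0 = 1, t = 0 − 11·1 = -11  (check: 833·1 + 74·(-11) = 19)
  q = 3: r = 17, s = 0 − 3·1 = -3, t = 1 − 3·(-11) = 34  (check: 833·(-3) + 74·34 = 17)
  q = 1: r = 2, s = 1 − 1·(-3) = 4, t = -11 − 1·34 = -45  (check: 833·4 + 74·(-45) = 2)
  q = 8: r = 1, s = -3 − 8·4 = -35, t = 34 − 8·(-45) = 394  (check: 833·(-35) + 74·394 = 1)
The row with r = 1 (the gcd) gives the Bezout coefficients s = -35, t = 394.
Result: 833 · (-35) + 74 · (394) = 1.

gcd(833, 74) = 1; s = -35, t = 394 (check: 833·(-35) + 74·394 = 1).


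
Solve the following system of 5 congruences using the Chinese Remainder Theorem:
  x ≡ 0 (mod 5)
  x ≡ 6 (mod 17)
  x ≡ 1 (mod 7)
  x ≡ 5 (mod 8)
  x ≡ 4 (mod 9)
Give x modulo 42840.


Product of moduli M = 5 · 17 · 7 · 8 · 9 = 42840.
Merge one congruence at a time:
  Start: x ≡ 0 (mod 5).
  Combine with x ≡ 6 (mod 17); new modulus lcm = 85.
    Write x = 0 + 5·t and substitute into x ≡ 6 (mod 17): 5·t ≡ 6 − 0 = 6 (mod 17).
    The inverse of 5 mod 17 is 7 (since 5·7 = 35 = 2·17 + 1), so t ≡ 7·6 = 42 ≡ 8 (mod 17).
    Then x = 0 + 5·8 = 40, valid modulo lcm(5, 17) = 85: x ≡ 40 (mod 85).
  Combine with x ≡ 1 (mod 7); new modulus lcm = 595.
    Write x = 40 + 85·t and substitute into x ≡ 1 (mod 7): 85·t ≡ 1 − 40 = -39 (mod 7).
    Reduce coefficients mod 7: 1·t ≡ 3 (mod 7).
    So t ≡ 3 (mod 7).
    Then x = 40 + 85·3 = 295, valid modulo lcm(85, 7) = 595: x ≡ 295 (mod 595).
  Combine with x ≡ 5 (mod 8); new modulus lcm = 4760.
    Write x = 295 + 595·t and substitute into x ≡ 5 (mod 8): 595·t ≡ 5 − 295 = -290 (mod 8).
    Reduce coefficients mod 8: 3·t ≡ 6 (mod 8).
    The inverse of 3 mod 8 is 3 (since 3·3 = 9 = 1·8 + 1), so t ≡ 3·6 = 18 ≡ 2 (mod 8).
    Then x = 295 + 595·2 = 1485, valid modulo lcm(595, 8) = 4760: x ≡ 1485 (mod 4760).
  Combine with x ≡ 4 (mod 9); new modulus lcm = 42840.
    Write x = 1485 + 4760·t and substitute into x ≡ 4 (mod 9): 4760·t ≡ 4 − 1485 = -1481 (mod 9).
    Reduce coefficients mod 9: 8·t ≡ 4 (mod 9).
    The inverse of 8 mod 9 is 8 (since 8·8 = 64 = 7·9 + 1), so t ≡ 8·4 = 32 ≡ 5 (mod 9).
    Then x = 1485 + 4760·5 = 25285, valid modulo lcm(4760, 9) = 42840: x ≡ 25285 (mod 42840).
Verify against each original: 25285 mod 5 = 0, 25285 mod 17 = 6, 25285 mod 7 = 1, 25285 mod 8 = 5, 25285 mod 9 = 4.

x ≡ 25285 (mod 42840).


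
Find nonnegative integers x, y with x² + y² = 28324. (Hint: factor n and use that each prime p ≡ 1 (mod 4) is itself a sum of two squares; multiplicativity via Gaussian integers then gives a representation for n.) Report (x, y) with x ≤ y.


Step 1: Factor n = 28324 = 2^2 · 73 · 97.
Step 2: Check the mod-4 condition on each prime factor: 2 = 2 (special); 73 ≡ 1 (mod 4), exponent 1; 97 ≡ 1 (mod 4), exponent 1.
All primes ≡ 3 (mod 4) appear to even exponent (or don't appear), so by the two-squares theorem n IS expressible as a sum of two squares.
Step 3: Build a representation. Group n = k² · m with k = 2 and m = 73 · 97 = 7081 (a product of primes ≡ 1 (mod 4)); a representation of m scales to one of n via (k·x)² + (k·y)² = k²(x² + y²). Each prime p ≡ 1 (mod 4) is itself a sum of two squares; find a² by testing p − a² for a perfect square:
  73: 73 − 1² = 72, 73 − 2² = 69, 73 − 3² = 64 = 8² ⇒ 73 = 3² + 8².
  97: 97 − 1² = 96, 97 − 2² = 93, 97 − 3² = 88, 97 − 4² = 81 = 9² ⇒ 97 = 4² + 9².
  Combine using the Brahmagupta–Fibonacci identity (a² + b²)(c² + d²) = (ac − bd)² + (ad + bc)² = (ac + bd)² + (ad − bc)²:
  73 · 97 = 7081: from (3² + 8²)(4² + 9²), take (3·4 − 8·9, 3·9 + 8·4) = (12 − 72, 27 + 32) = (-60, 59); dropping signs (only squares matter) gives (60, 59); check 60² + 59² = 3600 + 3481 = 7081 ✓.
  Scale by k = 2: (2·60, 2·59) = (120, 118).
Step 4: Order so x ≤ y and verify: 118² + 120² = 13924 + 14400 = 28324 = n. ✓

n = 28324 = 118² + 120² (one valid representation with x ≤ y).


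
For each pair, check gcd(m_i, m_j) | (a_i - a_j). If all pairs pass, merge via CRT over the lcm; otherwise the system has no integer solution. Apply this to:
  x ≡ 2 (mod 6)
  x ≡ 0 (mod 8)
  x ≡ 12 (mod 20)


Moduli 6, 8, 20 are not pairwise coprime, so CRT works modulo lcm(m_i) when all pairwise compatibility conditions hold.
Pairwise compatibility: gcd(m_i, m_j) must divide a_i - a_j for every pair.
Merge one congruence at a time:
  Start: x ≡ 2 (mod 6).
  Combine with x ≡ 0 (mod 8): gcd(6, 8) = 2; 0 - 2 = -2, which IS divisible by 2, so compatible.
    Write x = 2 + 6·t and substitute into x ≡ 0 (mod 8): 6·t ≡ 0 − 2 = -2 (mod 8).
    Divide the congruence (and modulus) by g = 2: 3·t ≡ -1 (mod 4).
    Reduce coefficients mod 4: 3·t ≡ 3 (mod 4).
    The inverse of 3 mod 4 is 3 (since 3·3 = 9 = 2·4 + 1), so t ≡ 3·3 = 9 ≡ 1 (mod 4).
    Then x = 2 + 6·1 = 8, valid modulo lcm(6, 8) = 24: x ≡ 8 (mod 24).
  Combine with x ≡ 12 (mod 20): gcd(24, 20) = 4; 12 - 8 = 4, which IS divisible by 4, so compatible.
    Write x = 8 + 24·t and substitute into x ≡ 12 (mod 20): 24·t ≡ 12 − 8 = 4 (mod 20).
    Divide the congruence (and modulus) by g = 4: 6·t ≡ 1 (mod 5).
    Reduce coefficients mod 5: 1·t ≡ 1 (mod 5).
    So t ≡ 1 (mod 5).
    Then x = 8 + 24·1 = 32, valid modulo lcm(24, 20) = 120: x ≡ 32 (mod 120).
Verify: 32 mod 6 = 2, 32 mod 8 = 0, 32 mod 20 = 12.

x ≡ 32 (mod 120).


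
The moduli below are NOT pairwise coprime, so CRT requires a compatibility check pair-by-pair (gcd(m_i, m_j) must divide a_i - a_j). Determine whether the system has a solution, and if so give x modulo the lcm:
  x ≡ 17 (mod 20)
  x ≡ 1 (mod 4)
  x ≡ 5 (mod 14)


Moduli 20, 4, 14 are not pairwise coprime, so CRT works modulo lcm(m_i) when all pairwise compatibility conditions hold.
Pairwise compatibility: gcd(m_i, m_j) must divide a_i - a_j for every pair.
Merge one congruence at a time:
  Start: x ≡ 17 (mod 20).
  Combine with x ≡ 1 (mod 4): gcd(20, 4) = 4; 1 - 17 = -16, which IS divisible by 4, so compatible.
    Write x = 17 + 20·t and substitute into x ≡ 1 (mod 4): 20·t ≡ 1 − 17 = -16 (mod 4).
    Divide the congruence (and modulus) by g = 4: 5·t ≡ -4 (mod 1).
    Modulo 1 every t works; take t = 0.
    Then x = 17 + 20·0 = 17, valid modulo lcm(20, 4) = 20: x ≡ 17 (mod 20).
  Combine with x ≡ 5 (mod 14): gcd(20, 14) = 2; 5 - 17 = -12, which IS divisible by 2, so compatible.
    Write x = 17 + 20·t and substitute into x ≡ 5 (mod 14): 20·t ≡ 5 − 17 = -12 (mod 14).
    Divide the congruence (and modulus) by g = 2: 10·t ≡ -6 (mod 7).
    Reduce coefficients mod 7: 3·t ≡ 1 (mod 7).
    The inverse of 3 mod 7 is 5 (since 3·5 = 15 = 2·7 + 1), so t ≡ 5·1 = 5 ≡ 5 (mod 7).
    Then x = 17 + 20·5 = 117, valid modulo lcm(20, 14) = 140: x ≡ 117 (mod 140).
Verify: 117 mod 20 = 17, 117 mod 4 = 1, 117 mod 14 = 5.

x ≡ 117 (mod 140).


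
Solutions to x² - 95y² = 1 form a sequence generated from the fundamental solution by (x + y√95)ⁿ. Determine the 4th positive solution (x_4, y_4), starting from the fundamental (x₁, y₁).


Step 1: Find the fundamental solution (x₁, y₁) of x² - 95y² = 1.
  Expand √95 as a continued fraction. a₀ = ⌊√95⌋ = 9; iterate m_{k+1} = d_k·a_k − m_k, d_{k+1} = (95 − m_{k+1}²)/d_k, a_{k+1} = ⌊(a₀ + m_{k+1})/d_{k+1}⌋ (starting m₀ = 0, d₀ = 1), with convergents p_k = a_k·p_{k-1} + p_{k-2}, q_k = a_k·q_{k-1} + q_{k-2} (p₋₁ = 1, q₋₁ = 0):
  k = 0: a₀ = 9; p₀/q₀ = 9/1; p₀² − 95·q₀² = 81 − 95 = -14.
  k = 1: m = 9, d = 14, a = ⌊(9 + 9)/14⌋ = 1; p/q = (1·9 + 1)/(1·1 + 0) = 10/1; p² − 95·q² = 100 − 95 = 5.
  k = 2: m = 5, d = 5, a = ⌊(9 + 5)/5⌋ = 2; p/q = (2·10 + 9)/(2·1 + 1) = 29/3; p² − 95·q² = 841 − 855 = -14.
  k = 3: m = 5, d = 14, a = ⌊(9 + 5)/14⌋ = 1; p/q = (1·29 + 10)/(1·3 + 1) = 39/4; p² − 95·q² = 1521 − 1520 = 1.
  The first convergent with p² − 95·q² = 1 gives the fundamental solution (x₁, y₁) = (39, 4).
Step 2: Apply the recurrence (x_{n+1}, y_{n+1}) = (x₁x_n + 95y₁y_n, x₁y_n + y₁x_n) repeatedly.
  From (x_1, y_1) = (39, 4): x_2 = 39·39 + 95·4·4 = 3041; y_2 = 39·4 + 4·39 = 312.
  From (x_2, y_2) = (3041, 312): x_3 = 39·3041 + 95·4·312 = 237159; y_3 = 39·312 + 4·3041 = 24332.
  From (x_3, y_3) = (237159, 24332): x_4 = 39·237159 + 95·4·24332 = 18495361; y_4 = 39·24332 + 4·237159 = 1897584.
Step 3: Verify x_4² - 95·y_4² = 342078378520321 - 342078378520320 = 1 (should be 1). ✓

(x_1, y_1) = (39, 4); (x_4, y_4) = (18495361, 1897584).


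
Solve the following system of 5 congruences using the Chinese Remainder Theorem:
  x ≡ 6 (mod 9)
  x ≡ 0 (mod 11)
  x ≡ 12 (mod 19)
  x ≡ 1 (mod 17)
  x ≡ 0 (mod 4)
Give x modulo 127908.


Product of moduli M = 9 · 11 · 19 · 17 · 4 = 127908.
Merge one congruence at a time:
  Start: x ≡ 6 (mod 9).
  Combine with x ≡ 0 (mod 11); new modulus lcm = 99.
    Write x = 6 + 9·t and substitute into x ≡ 0 (mod 11): 9·t ≡ 0 − 6 = -6 (mod 11).
    Reduce coefficients mod 11: 9·t ≡ 5 (mod 11).
    The inverse of 9 mod 11 is 5 (since 9·5 = 45 = 4·11 + 1), so t ≡ 5·5 = 25 ≡ 3 (mod 11).
    Then x = 6 + 9·3 = 33, valid modulo lcm(9, 11) = 99: x ≡ 33 (mod 99).
  Combine with x ≡ 12 (mod 19); new modulus lcm = 1881.
    Write x = 33 + 99·t and substitute into x ≡ 12 (mod 19): 99·t ≡ 12 − 33 = -21 (mod 19).
    Reduce coefficients mod 19: 4·t ≡ 17 (mod 19).
    The inverse of 4 mod 19 is 5 (since 4·5 = 20 = 1·19 + 1), so t ≡ 5·17 = 85 ≡ 9 (mod 19).
    Then x = 33 + 99·9 = 924, valid modulo lcm(99, 19) = 1881: x ≡ 924 (mod 1881).
  Combine with x ≡ 1 (mod 17); new modulus lcm = 31977.
    Write x = 924 + 1881·t and substitute into x ≡ 1 (mod 17): 1881·t ≡ 1 − 924 = -923 (mod 17).
    Reduce coefficients mod 17: 11·t ≡ 12 (mod 17).
    The inverse of 11 mod 17 is 14 (since 11·14 = 154 = 9·17 + 1), so t ≡ 14·12 = 168 ≡ 15 (mod 17).
    Then x = 924 + 1881·15 = 29139, valid modulo lcm(1881, 17) = 31977: x ≡ 29139 (mod 31977).
  Combine with x ≡ 0 (mod 4); new modulus lcm = 127908.
    Write x = 29139 + 31977·t and substitute into x ≡ 0 (mod 4): 31977·t ≡ 0 − 29139 = -29139 (mod 4).
    Reduce coefficients mod 4: 1·t ≡ 1 (mod 4).
    So t ≡ 1 (mod 4).
    Then x = 29139 + 31977·1 = 61116, valid modulo lcm(31977, 4) = 127908: x ≡ 61116 (mod 127908).
Verify against each original: 61116 mod 9 = 6, 61116 mod 11 = 0, 61116 mod 19 = 12, 61116 mod 17 = 1, 61116 mod 4 = 0.

x ≡ 61116 (mod 127908).


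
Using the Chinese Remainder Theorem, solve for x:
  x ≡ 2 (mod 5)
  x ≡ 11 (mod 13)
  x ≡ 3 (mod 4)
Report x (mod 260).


Moduli 5, 13, 4 are pairwise coprime; by CRT there is a unique solution modulo M = 5 · 13 · 4 = 260.
Solve pairwise, accumulating the modulus:
  Start with x ≡ 2 (mod 5).
  Combine with x ≡ 11 (mod 13): since gcd(5, 13) = 1, we get a unique residue mod 65.
    Write x = 2 + 5·t and substitute into x ≡ 11 (mod 13): 5·t ≡ 11 − 2 = 9 (mod 13).
    The inverse of 5 mod 13 is 8 (since 5·8 = 40 = 3·13 + 1), so t ≡ 8·9 = 72 ≡ 7 (mod 13).
    Then x = 2 + 5·7 = 37, valid modulo lcm(5, 13) = 65: x ≡ 37 (mod 65).
  Combine with x ≡ 3 (mod 4): since gcd(65, 4) = 1, we get a unique residue mod 260.
    Write x = 37 + 65·t and substitute into x ≡ 3 (mod 4): 65·t ≡ 3 − 37 = -34 (mod 4).
    Reduce coefficients mod 4: 1·t ≡ 2 (mod 4).
    So t ≡ 2 (mod 4).
    Then x = 37 + 65·2 = 167, valid modulo lcm(65, 4) = 260: x ≡ 167 (mod 260).
Verify: 167 mod 5 = 2 ✓, 167 mod 13 = 11 ✓, 167 mod 4 = 3 ✓.

x ≡ 167 (mod 260).


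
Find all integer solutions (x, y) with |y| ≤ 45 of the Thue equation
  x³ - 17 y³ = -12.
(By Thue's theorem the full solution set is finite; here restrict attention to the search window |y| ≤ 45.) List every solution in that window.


The equation is x³ - 17y³ = -12. For fixed y, x³ = 17·y³ − 12, so a solution requires the RHS to be a perfect cube.
Strategy: iterate y from -45 to 45, compute RHS = 17·y³ − 12, and check whether it is a (positive or negative) perfect cube.
Check small values of y:
  y = 0: RHS = -12 is not a perfect cube.
  y = 1: RHS = 5 is not a perfect cube.
  y = -1: RHS = -29 is not a perfect cube.
  y = 2: RHS = 124 is not a perfect cube.
  y = -2: RHS = -148 is not a perfect cube.
  y = 3: RHS = 447 is not a perfect cube.
  y = -3: RHS = -471 is not a perfect cube.
Continuing the search up to |y| = 45 finds no solutions either.
No (x, y) in the scanned range satisfies the equation.

No integer solutions with |y| ≤ 45.


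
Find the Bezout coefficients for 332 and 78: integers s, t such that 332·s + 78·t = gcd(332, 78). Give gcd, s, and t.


Euclidean algorithm on (332, 78) — divide until remainder is 0:
  332 = 4 · 78 + 20
  78 = 3 · 20 + 18
  20 = 1 · 18 + 2
  18 = 9 · 2 + 0
gcd(332, 78) = 2.
Track Bezout coefficients alongside the remainders: start with r₀ = 332 = a·1 + b·0 (s = 1, t = 0) and r₁ = 78 = a·0 + b·1 (s = 0, t = 1); each new remainder r_{k+1} = r_{k-1} − q_k·r_k inherits s_{k+1} = s_{k-1} − q_k·s_k, t_{k+1} = t_{k-1} − q_k·t_k, so r_k = a·s_k + b·t_k at every step:
  q = 4: r = 20, s = 1 − 4·0 = 1, t = 0 − 4·1 = -4  (check: 332·1 + 78·(-4) = 20)
  q = 3: r = 18, s = 0 − 3·1 = -3, t = 1 − 3·(-4) = 13  (check: 332·(-3) + 78·13 = 18)
  q = 1: r = 2, s = 1 − 1·(-3) = 4, t = -4 − 1·13 = -17  (check: 332·4 + 78·(-17) = 2)
The row with r = 2 (the gcd) gives the Bezout coefficients s = 4, t = -17.
Result: 332 · (4) + 78 · (-17) = 2.

gcd(332, 78) = 2; s = 4, t = -17 (check: 332·4 + 78·(-17) = 2).


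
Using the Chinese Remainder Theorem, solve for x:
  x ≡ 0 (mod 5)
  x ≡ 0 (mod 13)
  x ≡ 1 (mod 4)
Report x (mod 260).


Moduli 5, 13, 4 are pairwise coprime; by CRT there is a unique solution modulo M = 5 · 13 · 4 = 260.
Solve pairwise, accumulating the modulus:
  Start with x ≡ 0 (mod 5).
  Combine with x ≡ 0 (mod 13): since gcd(5, 13) = 1, we get a unique residue mod 65.
    Write x = 0 + 5·t and substitute into x ≡ 0 (mod 13): 5·t ≡ 0 − 0 = 0 (mod 13).
    The inverse of 5 mod 13 is 8 (since 5·8 = 40 = 3·13 + 1), so t ≡ 8·0 = 0 ≡ 0 (mod 13).
    Then x = 0 + 5·0 = 0, valid modulo lcm(5, 13) = 65: x ≡ 0 (mod 65).
  Combine with x ≡ 1 (mod 4): since gcd(65, 4) = 1, we get a unique residue mod 260.
    Write x = 0 + 65·t and substitute into x ≡ 1 (mod 4): 65·t ≡ 1 − 0 = 1 (mod 4).
    Reduce coefficients mod 4: 1·t ≡ 1 (mod 4).
    So t ≡ 1 (mod 4).
    Then x = 0 + 65·1 = 65, valid modulo lcm(65, 4) = 260: x ≡ 65 (mod 260).
Verify: 65 mod 5 = 0 ✓, 65 mod 13 = 0 ✓, 65 mod 4 = 1 ✓.

x ≡ 65 (mod 260).


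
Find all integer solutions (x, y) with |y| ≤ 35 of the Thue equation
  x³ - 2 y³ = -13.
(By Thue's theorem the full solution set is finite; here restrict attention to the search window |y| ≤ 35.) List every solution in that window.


The equation is x³ - 2y³ = -13. For fixed y, x³ = 2·y³ − 13, so a solution requires the RHS to be a perfect cube.
Strategy: iterate y from -35 to 35, compute RHS = 2·y³ − 13, and check whether it is a (positive or negative) perfect cube.
Check small values of y:
  y = 0: RHS = -13 is not a perfect cube.
  y = 1: RHS = -11 is not a perfect cube.
  y = -1: RHS = -15 is not a perfect cube.
  y = 2: RHS = 3 is not a perfect cube.
  y = -2: RHS = -29 is not a perfect cube.
  y = 3: RHS = 41 is not a perfect cube.
  y = -3: RHS = -67 is not a perfect cube.
Continuing the search up to |y| = 35 finds no solutions either.
No (x, y) in the scanned range satisfies the equation.

No integer solutions with |y| ≤ 35.


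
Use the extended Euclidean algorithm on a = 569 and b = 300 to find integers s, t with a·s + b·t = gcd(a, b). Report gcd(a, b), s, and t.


Euclidean algorithm on (569, 300) — divide until remainder is 0:
  569 = 1 · 300 + 269
  300 = 1 · 269 + 31
  269 = 8 · 31 + 21
  31 = 1 · 21 + 10
  21 = 2 · 10 + 1
  10 = 10 · 1 + 0
gcd(569, 300) = 1.
Track Bezout coefficients alongside the remainders: start with r₀ = 569 = a·1 + b·0 (s = 1, t = 0) and r₁ = 300 = a·0 + b·1 (s = 0, t = 1); each new remainder r_{k+1} = r_{k-1} − q_k·r_k inherits s_{k+1} = s_{k-1} − q_k·s_k, t_{k+1} = t_{k-1} − q_k·t_k, so r_k = a·s_k + b·t_k at every step:
  q = 1: r = 269, s = 1 − 1·0 = 1, t = 0 − 1·1 = -1  (check: 569·1 + 300·(-1) = 269)
  q = 1: r = 31, s = 0 − 1·1 = -1, t = 1 − 1·(-1) = 2  (check: 569·(-1) + 300·2 = 31)
  q = 8: r = 21, s = 1 − 8·(-1) = 9, t = -1 − 8·2 = -17  (check: 569·9 + 300·(-17) = 21)
  q = 1: r = 10, s = -1 − 1·9 = -10, t = 2 − 1·(-17) = 19  (check: 569·(-10) + 300·19 = 10)
  q = 2: r = 1, s = 9 − 2·(-10) = 29, t = -17 − 2·19 = -55  (check: 569·29 + 300·(-55) = 1)
The row with r = 1 (the gcd) gives the Bezout coefficients s = 29, t = -55.
Result: 569 · (29) + 300 · (-55) = 1.

gcd(569, 300) = 1; s = 29, t = -55 (check: 569·29 + 300·(-55) = 1).
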